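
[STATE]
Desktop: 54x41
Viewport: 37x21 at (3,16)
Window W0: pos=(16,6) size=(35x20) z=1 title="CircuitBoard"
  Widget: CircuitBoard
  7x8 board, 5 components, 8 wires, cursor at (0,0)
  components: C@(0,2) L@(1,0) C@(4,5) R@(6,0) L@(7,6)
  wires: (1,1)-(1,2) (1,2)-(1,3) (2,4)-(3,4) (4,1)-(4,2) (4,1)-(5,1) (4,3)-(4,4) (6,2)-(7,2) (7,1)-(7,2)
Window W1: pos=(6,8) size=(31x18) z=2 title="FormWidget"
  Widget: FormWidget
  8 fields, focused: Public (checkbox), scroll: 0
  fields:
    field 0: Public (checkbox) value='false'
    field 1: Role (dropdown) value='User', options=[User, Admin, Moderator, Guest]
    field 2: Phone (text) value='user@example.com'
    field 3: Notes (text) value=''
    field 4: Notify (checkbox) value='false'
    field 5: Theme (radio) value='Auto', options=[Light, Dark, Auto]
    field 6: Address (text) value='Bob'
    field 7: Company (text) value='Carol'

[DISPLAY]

   ┃  Theme:      ( ) Light  ( ) ┃·  
   ┃  Address:    [Bob          ]┃   
   ┃  Company:    [Carol        ]┃·  
   ┃                             ┃   
   ┃                             ┃   
   ┃                             ┃   
   ┃                             ┃   
   ┃                             ┃   
   ┃                             ┃   
   ┗━━━━━━━━━━━━━━━━━━━━━━━━━━━━━┛━━━
                                     
                                     
                                     
                                     
                                     
                                     
                                     
                                     
                                     
                                     
                                     


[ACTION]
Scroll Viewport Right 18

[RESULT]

    ( ) Light  ( ) ┃·            ┃   
    [Bob          ]┃             ┃   
    [Carol        ]┃·   C        ┃   
                   ┃             ┃   
                   ┃             ┃   
                   ┃             ┃   
                   ┃             ┃   
                   ┃             ┃   
                   ┃        L    ┃   
━━━━━━━━━━━━━━━━━━━┛━━━━━━━━━━━━━┛   
                                     
                                     
                                     
                                     
                                     
                                     
                                     
                                     
                                     
                                     
                                     


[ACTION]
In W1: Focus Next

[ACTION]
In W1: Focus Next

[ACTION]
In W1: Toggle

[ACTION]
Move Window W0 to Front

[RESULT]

3                   ·            ┃   
                                 ┃   
4       · ─ ·   · ─ ·   C        ┃   
        │                        ┃   
5       ·                        ┃   
                                 ┃   
6   R       ·                    ┃   
            │                    ┃   
7       · ─ ·               L    ┃   
━━━━━━━━━━━━━━━━━━━━━━━━━━━━━━━━━┛   
                                     
                                     
                                     
                                     
                                     
                                     
                                     
                                     
                                     
                                     
                                     


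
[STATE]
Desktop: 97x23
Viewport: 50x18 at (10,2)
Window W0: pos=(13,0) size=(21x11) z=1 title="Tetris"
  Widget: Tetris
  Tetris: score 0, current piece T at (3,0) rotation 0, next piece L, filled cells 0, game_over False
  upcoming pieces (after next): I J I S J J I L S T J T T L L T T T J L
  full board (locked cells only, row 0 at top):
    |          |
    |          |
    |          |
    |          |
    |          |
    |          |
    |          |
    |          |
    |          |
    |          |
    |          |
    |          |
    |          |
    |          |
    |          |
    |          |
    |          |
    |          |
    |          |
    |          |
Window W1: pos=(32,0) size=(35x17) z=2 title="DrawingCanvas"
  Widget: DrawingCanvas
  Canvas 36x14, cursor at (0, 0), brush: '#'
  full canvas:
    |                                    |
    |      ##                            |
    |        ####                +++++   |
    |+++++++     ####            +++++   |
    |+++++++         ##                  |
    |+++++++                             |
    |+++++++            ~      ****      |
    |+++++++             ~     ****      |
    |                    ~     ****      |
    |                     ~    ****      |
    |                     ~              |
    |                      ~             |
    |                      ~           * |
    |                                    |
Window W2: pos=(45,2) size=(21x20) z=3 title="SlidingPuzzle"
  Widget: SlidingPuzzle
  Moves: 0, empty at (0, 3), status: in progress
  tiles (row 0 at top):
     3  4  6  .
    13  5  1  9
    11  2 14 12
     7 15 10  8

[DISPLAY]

   ┠──────────────────┠────────────┏━━━━━━━━━━━━━━
   ┃          │Next:  ┃+           ┃ SlidingPuzzle
   ┃          │  ▒    ┃      ##    ┠──────────────
   ┃          │▒▒▒    ┃        ####┃┌────┬────┬───
   ┃          │       ┃+++++++     ┃│  3 │  4 │  6
   ┃          │       ┃+++++++     ┃├────┼────┼───
   ┃          │       ┃+++++++     ┃│ 13 │  5 │  1
   ┃          │Score: ┃+++++++     ┃├────┼────┼───
   ┗━━━━━━━━━━━━━━━━━━┃+++++++     ┃│ 11 │  2 │ 14
                      ┃            ┃├────┼────┼───
                      ┃            ┃│  7 │ 15 │ 10
                      ┃            ┃└────┴────┴───
                      ┃            ┃Moves: 0      
                      ┃            ┃              
                      ┗━━━━━━━━━━━━┃              
                                   ┃              
                                   ┃              
                                   ┃              


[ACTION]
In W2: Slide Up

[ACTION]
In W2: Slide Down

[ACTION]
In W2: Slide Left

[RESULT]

   ┠──────────────────┠────────────┏━━━━━━━━━━━━━━
   ┃          │Next:  ┃+           ┃ SlidingPuzzle
   ┃          │  ▒    ┃      ##    ┠──────────────
   ┃          │▒▒▒    ┃        ####┃┌────┬────┬───
   ┃          │       ┃+++++++     ┃│  3 │  4 │  6
   ┃          │       ┃+++++++     ┃├────┼────┼───
   ┃          │       ┃+++++++     ┃│ 13 │  5 │  1
   ┃          │Score: ┃+++++++     ┃├────┼────┼───
   ┗━━━━━━━━━━━━━━━━━━┃+++++++     ┃│ 11 │  2 │ 14
                      ┃            ┃├────┼────┼───
                      ┃            ┃│  7 │ 15 │ 10
                      ┃            ┃└────┴────┴───
                      ┃            ┃Moves: 2      
                      ┃            ┃              
                      ┗━━━━━━━━━━━━┃              
                                   ┃              
                                   ┃              
                                   ┃              


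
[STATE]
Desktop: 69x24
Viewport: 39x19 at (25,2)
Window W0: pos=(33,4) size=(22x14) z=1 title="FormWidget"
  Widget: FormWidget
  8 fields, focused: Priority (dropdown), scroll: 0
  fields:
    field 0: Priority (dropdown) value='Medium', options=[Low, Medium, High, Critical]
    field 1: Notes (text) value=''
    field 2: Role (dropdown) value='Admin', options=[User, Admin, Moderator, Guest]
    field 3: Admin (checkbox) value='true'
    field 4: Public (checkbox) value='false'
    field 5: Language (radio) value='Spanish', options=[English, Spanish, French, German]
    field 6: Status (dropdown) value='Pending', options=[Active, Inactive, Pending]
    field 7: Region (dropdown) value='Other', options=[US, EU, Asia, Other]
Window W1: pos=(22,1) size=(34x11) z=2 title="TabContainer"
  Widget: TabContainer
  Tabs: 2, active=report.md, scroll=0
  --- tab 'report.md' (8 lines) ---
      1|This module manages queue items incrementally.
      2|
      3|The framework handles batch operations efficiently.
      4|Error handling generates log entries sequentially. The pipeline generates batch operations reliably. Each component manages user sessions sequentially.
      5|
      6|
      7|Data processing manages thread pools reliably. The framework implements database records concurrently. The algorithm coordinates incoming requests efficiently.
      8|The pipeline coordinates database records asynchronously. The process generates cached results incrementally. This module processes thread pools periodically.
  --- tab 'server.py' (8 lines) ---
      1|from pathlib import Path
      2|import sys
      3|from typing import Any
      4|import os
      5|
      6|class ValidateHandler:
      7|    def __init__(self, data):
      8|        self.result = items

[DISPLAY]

abContainer                   ┃        
──────────────────────────────┨        
eport.md]│ server.py          ┃        
──────────────────────────────┃        
is module manages queue items ┃        
                              ┃        
e framework handles batch oper┃        
ror handling generates log ent┃        
                              ┃        
━━━━━━━━━━━━━━━━━━━━━━━━━━━━━━┛        
        ┃  Language:   ( ) En┃         
        ┃  Status:     [Pen▼]┃         
        ┃  Region:     [Oth▼]┃         
        ┃                    ┃         
        ┃                    ┃         
        ┗━━━━━━━━━━━━━━━━━━━━┛         
                                       
                                       
                                       


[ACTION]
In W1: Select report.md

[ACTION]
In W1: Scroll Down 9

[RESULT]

abContainer                   ┃        
──────────────────────────────┨        
eport.md]│ server.py          ┃        
──────────────────────────────┃        
e pipeline coordinates databas┃        
                              ┃        
                              ┃        
                              ┃        
                              ┃        
━━━━━━━━━━━━━━━━━━━━━━━━━━━━━━┛        
        ┃  Language:   ( ) En┃         
        ┃  Status:     [Pen▼]┃         
        ┃  Region:     [Oth▼]┃         
        ┃                    ┃         
        ┃                    ┃         
        ┗━━━━━━━━━━━━━━━━━━━━┛         
                                       
                                       
                                       


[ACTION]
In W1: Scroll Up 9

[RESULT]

abContainer                   ┃        
──────────────────────────────┨        
eport.md]│ server.py          ┃        
──────────────────────────────┃        
is module manages queue items ┃        
                              ┃        
e framework handles batch oper┃        
ror handling generates log ent┃        
                              ┃        
━━━━━━━━━━━━━━━━━━━━━━━━━━━━━━┛        
        ┃  Language:   ( ) En┃         
        ┃  Status:     [Pen▼]┃         
        ┃  Region:     [Oth▼]┃         
        ┃                    ┃         
        ┃                    ┃         
        ┗━━━━━━━━━━━━━━━━━━━━┛         
                                       
                                       
                                       


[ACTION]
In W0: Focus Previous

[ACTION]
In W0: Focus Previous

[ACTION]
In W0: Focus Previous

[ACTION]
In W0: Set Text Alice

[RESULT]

abContainer                   ┃        
──────────────────────────────┨        
eport.md]│ server.py          ┃        
──────────────────────────────┃        
is module manages queue items ┃        
                              ┃        
e framework handles batch oper┃        
ror handling generates log ent┃        
                              ┃        
━━━━━━━━━━━━━━━━━━━━━━━━━━━━━━┛        
        ┃> Language:   ( ) En┃         
        ┃  Status:     [Pen▼]┃         
        ┃  Region:     [Oth▼]┃         
        ┃                    ┃         
        ┃                    ┃         
        ┗━━━━━━━━━━━━━━━━━━━━┛         
                                       
                                       
                                       


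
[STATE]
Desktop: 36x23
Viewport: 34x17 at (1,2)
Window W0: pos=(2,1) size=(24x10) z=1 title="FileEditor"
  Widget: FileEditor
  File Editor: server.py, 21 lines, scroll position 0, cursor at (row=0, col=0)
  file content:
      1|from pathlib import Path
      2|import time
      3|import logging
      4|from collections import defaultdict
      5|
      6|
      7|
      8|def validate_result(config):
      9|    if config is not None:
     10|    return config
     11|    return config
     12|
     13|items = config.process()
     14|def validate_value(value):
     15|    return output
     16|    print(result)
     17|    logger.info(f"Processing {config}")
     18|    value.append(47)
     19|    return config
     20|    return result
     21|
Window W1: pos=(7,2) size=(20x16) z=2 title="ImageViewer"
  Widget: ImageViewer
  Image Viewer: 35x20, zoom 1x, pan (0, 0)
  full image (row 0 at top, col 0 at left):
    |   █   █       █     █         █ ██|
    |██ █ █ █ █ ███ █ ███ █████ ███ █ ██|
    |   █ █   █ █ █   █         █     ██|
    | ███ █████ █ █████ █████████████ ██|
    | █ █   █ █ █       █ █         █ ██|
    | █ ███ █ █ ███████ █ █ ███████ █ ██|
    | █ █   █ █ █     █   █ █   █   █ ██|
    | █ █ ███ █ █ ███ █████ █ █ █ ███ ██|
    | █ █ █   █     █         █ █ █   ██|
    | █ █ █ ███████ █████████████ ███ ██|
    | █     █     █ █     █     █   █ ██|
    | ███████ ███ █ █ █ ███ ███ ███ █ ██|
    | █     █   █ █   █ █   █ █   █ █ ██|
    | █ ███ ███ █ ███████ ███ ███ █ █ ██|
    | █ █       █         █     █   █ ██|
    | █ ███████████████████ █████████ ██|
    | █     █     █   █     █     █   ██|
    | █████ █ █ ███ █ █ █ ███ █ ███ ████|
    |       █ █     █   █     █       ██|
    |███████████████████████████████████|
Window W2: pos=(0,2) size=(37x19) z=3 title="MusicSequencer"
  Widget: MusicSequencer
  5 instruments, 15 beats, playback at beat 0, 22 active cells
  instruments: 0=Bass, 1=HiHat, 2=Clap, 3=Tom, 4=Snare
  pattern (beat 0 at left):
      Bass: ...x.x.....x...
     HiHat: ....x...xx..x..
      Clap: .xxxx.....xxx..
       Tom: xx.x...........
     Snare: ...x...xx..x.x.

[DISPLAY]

━━━━━━━━━━━━━━━━━━━━━━━━━━━━━━━━━━
 MusicSequencer                   
──────────────────────────────────
      ▼12345678901234             
  Bass···█·█·····█···             
 HiHat····█···██··█··             
  Clap·████·····███··             
   Tom██·█···········             
 Snare···█···██··█·█·             
                                  
                                  
                                  
                                  
                                  
                                  
                                  
                                  


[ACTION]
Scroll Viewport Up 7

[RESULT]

                                  
 ┏━━━━━━━━━━━━━━━━━━━━━━┓         
━━━━━━━━━━━━━━━━━━━━━━━━━━━━━━━━━━
 MusicSequencer                   
──────────────────────────────────
      ▼12345678901234             
  Bass···█·█·····█···             
 HiHat····█···██··█··             
  Clap·████·····███··             
   Tom██·█···········             
 Snare···█···██··█·█·             
                                  
                                  
                                  
                                  
                                  
                                  


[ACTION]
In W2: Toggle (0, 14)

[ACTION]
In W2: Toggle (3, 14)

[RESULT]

                                  
 ┏━━━━━━━━━━━━━━━━━━━━━━┓         
━━━━━━━━━━━━━━━━━━━━━━━━━━━━━━━━━━
 MusicSequencer                   
──────────────────────────────────
      ▼12345678901234             
  Bass···█·█·····█··█             
 HiHat····█···██··█··             
  Clap·████·····███··             
   Tom██·█··········█             
 Snare···█···██··█·█·             
                                  
                                  
                                  
                                  
                                  
                                  


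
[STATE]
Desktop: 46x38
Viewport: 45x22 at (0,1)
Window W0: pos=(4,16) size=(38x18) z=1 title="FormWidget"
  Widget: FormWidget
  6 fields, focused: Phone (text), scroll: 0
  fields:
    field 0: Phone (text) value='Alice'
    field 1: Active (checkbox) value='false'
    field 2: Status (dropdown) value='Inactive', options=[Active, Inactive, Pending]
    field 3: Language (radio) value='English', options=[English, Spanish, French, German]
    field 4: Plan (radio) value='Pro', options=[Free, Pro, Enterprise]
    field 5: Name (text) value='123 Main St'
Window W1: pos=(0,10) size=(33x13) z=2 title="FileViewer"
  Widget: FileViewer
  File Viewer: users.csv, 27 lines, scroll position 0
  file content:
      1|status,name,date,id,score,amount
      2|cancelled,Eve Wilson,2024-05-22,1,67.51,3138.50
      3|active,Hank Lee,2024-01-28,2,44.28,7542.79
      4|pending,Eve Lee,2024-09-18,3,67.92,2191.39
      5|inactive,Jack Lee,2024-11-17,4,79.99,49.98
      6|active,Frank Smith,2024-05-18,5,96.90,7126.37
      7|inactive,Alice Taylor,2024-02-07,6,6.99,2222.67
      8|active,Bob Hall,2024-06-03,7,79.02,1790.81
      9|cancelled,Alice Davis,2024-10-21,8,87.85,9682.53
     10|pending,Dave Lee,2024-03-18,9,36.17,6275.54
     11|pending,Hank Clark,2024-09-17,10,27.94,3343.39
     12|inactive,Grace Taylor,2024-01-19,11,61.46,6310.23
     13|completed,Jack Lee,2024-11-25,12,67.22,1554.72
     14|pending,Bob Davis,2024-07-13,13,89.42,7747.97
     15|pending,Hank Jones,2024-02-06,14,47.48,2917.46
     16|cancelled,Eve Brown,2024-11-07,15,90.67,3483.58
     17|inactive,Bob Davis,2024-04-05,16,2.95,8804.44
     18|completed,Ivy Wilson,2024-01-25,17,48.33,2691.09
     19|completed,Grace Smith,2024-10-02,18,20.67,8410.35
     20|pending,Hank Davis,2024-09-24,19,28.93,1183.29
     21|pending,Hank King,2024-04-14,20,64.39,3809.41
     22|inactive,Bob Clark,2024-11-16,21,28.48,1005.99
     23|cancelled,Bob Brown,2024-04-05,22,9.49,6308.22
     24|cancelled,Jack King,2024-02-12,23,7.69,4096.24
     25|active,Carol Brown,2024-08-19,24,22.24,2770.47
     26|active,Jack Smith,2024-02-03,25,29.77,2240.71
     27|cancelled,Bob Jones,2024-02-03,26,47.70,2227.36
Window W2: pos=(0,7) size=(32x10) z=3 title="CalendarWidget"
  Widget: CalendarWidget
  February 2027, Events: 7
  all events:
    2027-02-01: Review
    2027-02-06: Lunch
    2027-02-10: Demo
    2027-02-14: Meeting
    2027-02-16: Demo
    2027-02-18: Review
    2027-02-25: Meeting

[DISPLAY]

                                             
                                             
                                             
                                             
                                             
                                             
┏━━━━━━━━━━━━━━━━━━━━━━━━━━━━━━┓             
┃ CalendarWidget               ┃             
┠──────────────────────────────┨             
┃        February 2027         ┃┓            
┃Mo Tu We Th Fr Sa Su          ┃┃            
┃ 1*  2  3  4  5  6*  7        ┃┨            
┃ 8  9 10* 11 12 13 14*        ┃┃            
┃15 16* 17 18* 19 20 21        ┃┃            
┃22 23 24 25* 26 27 28         ┃┃            
┗━━━━━━━━━━━━━━━━━━━━━━━━━━━━━━┛┃━━━━━━━━┓   
┃inactive,Jack Lee,2024-11-17,4░┃        ┃   
┃active,Frank Smith,2024-05-18,░┃────────┨   
┃inactive,Alice Taylor,2024-02-░┃       ]┃   
┃active,Bob Hall,2024-06-03,7,7░┃        ┃   
┃cancelled,Alice Davis,2024-10-▼┃      ▼]┃   
┗━━━━━━━━━━━━━━━━━━━━━━━━━━━━━━━┛ ) Spani┃   


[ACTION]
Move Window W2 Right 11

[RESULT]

                                             
                                             
                                             
                                             
                                             
                                             
           ┏━━━━━━━━━━━━━━━━━━━━━━━━━━━━━━┓  
           ┃ CalendarWidget               ┃  
           ┠──────────────────────────────┨  
┏━━━━━━━━━━┃        February 2027         ┃  
┃ FileViewe┃Mo Tu We Th Fr Sa Su          ┃  
┠──────────┃ 1*  2  3  4  5  6*  7        ┃  
┃status,nam┃ 8  9 10* 11 12 13 14*        ┃  
┃cancelled,┃15 16* 17 18* 19 20 21        ┃  
┃active,Han┃22 23 24 25* 26 27 28         ┃  
┃pending,Ev┗━━━━━━━━━━━━━━━━━━━━━━━━━━━━━━┛  
┃inactive,Jack Lee,2024-11-17,4░┃        ┃   
┃active,Frank Smith,2024-05-18,░┃────────┨   
┃inactive,Alice Taylor,2024-02-░┃       ]┃   
┃active,Bob Hall,2024-06-03,7,7░┃        ┃   
┃cancelled,Alice Davis,2024-10-▼┃      ▼]┃   
┗━━━━━━━━━━━━━━━━━━━━━━━━━━━━━━━┛ ) Spani┃   


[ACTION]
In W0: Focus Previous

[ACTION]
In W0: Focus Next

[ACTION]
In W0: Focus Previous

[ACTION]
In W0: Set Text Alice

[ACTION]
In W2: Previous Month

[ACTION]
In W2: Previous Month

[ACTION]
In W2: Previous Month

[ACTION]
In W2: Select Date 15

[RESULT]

                                             
                                             
                                             
                                             
                                             
                                             
           ┏━━━━━━━━━━━━━━━━━━━━━━━━━━━━━━┓  
           ┃ CalendarWidget               ┃  
           ┠──────────────────────────────┨  
┏━━━━━━━━━━┃        November 2026         ┃  
┃ FileViewe┃Mo Tu We Th Fr Sa Su          ┃  
┠──────────┃                   1          ┃  
┃status,nam┃ 2  3  4  5  6  7  8          ┃  
┃cancelled,┃ 9 10 11 12 13 14 [15]        ┃  
┃active,Han┃16 17 18 19 20 21 22          ┃  
┃pending,Ev┗━━━━━━━━━━━━━━━━━━━━━━━━━━━━━━┛  
┃inactive,Jack Lee,2024-11-17,4░┃        ┃   
┃active,Frank Smith,2024-05-18,░┃────────┨   
┃inactive,Alice Taylor,2024-02-░┃       ]┃   
┃active,Bob Hall,2024-06-03,7,7░┃        ┃   
┃cancelled,Alice Davis,2024-10-▼┃      ▼]┃   
┗━━━━━━━━━━━━━━━━━━━━━━━━━━━━━━━┛ ) Spani┃   


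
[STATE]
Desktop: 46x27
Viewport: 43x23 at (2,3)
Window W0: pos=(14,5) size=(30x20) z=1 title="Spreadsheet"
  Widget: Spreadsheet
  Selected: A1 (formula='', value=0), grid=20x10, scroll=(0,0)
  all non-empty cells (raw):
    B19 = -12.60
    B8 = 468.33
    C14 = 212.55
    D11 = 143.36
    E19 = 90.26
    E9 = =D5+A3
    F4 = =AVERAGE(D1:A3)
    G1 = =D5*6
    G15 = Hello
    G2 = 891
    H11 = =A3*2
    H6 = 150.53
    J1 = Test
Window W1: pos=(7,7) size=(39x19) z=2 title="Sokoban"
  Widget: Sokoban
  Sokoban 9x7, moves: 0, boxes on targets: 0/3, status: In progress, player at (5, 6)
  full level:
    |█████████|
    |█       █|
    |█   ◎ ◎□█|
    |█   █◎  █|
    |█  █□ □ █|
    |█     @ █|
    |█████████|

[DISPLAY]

                                           
                                           
            ┏━━━━━━━━━━━━━━━━━━━━━━━━━━━━┓ 
            ┃ Spreadsheet                ┃ 
     ┏━━━━━━━━━━━━━━━━━━━━━━━━━━━━━━━━━━━━━
     ┃ Sokoban                             
     ┠─────────────────────────────────────
     ┃█████████                            
     ┃█       █                            
     ┃█   ◎ ◎□█                            
     ┃█   █◎  █                            
     ┃█  █□ □ █                            
     ┃█     @ █                            
     ┃█████████                            
     ┃Moves: 0  0/3                        
     ┃                                     
     ┃                                     
     ┃                                     
     ┃                                     
     ┃                                     
     ┃                                     
     ┃                                     
     ┗━━━━━━━━━━━━━━━━━━━━━━━━━━━━━━━━━━━━━


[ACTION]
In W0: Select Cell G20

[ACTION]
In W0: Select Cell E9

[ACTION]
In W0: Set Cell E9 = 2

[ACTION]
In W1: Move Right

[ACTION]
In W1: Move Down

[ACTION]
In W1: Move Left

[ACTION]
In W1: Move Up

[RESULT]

                                           
                                           
            ┏━━━━━━━━━━━━━━━━━━━━━━━━━━━━┓ 
            ┃ Spreadsheet                ┃ 
     ┏━━━━━━━━━━━━━━━━━━━━━━━━━━━━━━━━━━━━━
     ┃ Sokoban                             
     ┠─────────────────────────────────────
     ┃█████████                            
     ┃█       █                            
     ┃█   ◎ ◎□█                            
     ┃█   █◎□ █                            
     ┃█  █□ @ █                            
     ┃█       █                            
     ┃█████████                            
     ┃Moves: 3  0/3                        
     ┃                                     
     ┃                                     
     ┃                                     
     ┃                                     
     ┃                                     
     ┃                                     
     ┃                                     
     ┗━━━━━━━━━━━━━━━━━━━━━━━━━━━━━━━━━━━━━


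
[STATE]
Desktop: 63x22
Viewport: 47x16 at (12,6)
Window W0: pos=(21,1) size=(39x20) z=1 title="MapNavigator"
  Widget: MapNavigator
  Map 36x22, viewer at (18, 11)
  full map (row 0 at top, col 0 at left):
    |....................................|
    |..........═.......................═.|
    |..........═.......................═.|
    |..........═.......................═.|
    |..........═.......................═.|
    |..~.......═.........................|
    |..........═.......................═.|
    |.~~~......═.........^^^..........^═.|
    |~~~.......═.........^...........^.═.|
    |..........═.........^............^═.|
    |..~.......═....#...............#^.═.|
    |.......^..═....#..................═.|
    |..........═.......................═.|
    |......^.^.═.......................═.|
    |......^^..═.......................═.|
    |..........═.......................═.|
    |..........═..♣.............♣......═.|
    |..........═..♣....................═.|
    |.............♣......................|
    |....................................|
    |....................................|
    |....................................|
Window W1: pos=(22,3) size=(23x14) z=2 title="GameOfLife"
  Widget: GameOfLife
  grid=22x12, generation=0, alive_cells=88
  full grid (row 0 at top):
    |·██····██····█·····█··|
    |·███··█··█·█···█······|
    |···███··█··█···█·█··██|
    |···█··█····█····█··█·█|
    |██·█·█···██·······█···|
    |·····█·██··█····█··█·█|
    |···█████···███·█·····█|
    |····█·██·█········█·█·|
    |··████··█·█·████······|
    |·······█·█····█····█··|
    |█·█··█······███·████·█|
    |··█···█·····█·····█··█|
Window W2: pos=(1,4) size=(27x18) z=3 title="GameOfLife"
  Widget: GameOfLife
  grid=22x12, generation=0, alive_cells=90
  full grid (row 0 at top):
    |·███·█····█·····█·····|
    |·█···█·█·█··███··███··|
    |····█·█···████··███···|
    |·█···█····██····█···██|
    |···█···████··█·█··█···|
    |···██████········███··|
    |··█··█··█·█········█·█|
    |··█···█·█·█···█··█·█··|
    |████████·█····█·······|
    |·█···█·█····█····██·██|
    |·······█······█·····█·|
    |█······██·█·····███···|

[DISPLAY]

───────────────┨0               ┃............. 
               ┃·█··█·█···█·····┃...........═. 
█·····█·····   ┃█··█··█···█·█··█┃..........^═. 
··███··███··   ┃·█····█····█··█·┃.........^.═. 
████··███···   ┃█···██·······█··┃..........^═. 
██····█···██   ┃█·██··█····█··█·┃........#^.═. 
█··█·█··█···   ┃███···███·█·····┃...........═. 
·······███··   ┃·██·█········█·█┃...........═. 
█········█·█   ┃█··█·█·████·····┃...........═. 
█···█··█·█··   ┃··█·█····█····█·┃...........═. 
····█·······   ┃━━━━━━━━━━━━━━━━┛...........═. 
··█····██·██   ┃....═..♣.............♣......═. 
····█·····█·   ┃....═..♣....................═. 
█·····███···   ┃.......♣...................... 
               ┃━━━━━━━━━━━━━━━━━━━━━━━━━━━━━━━
━━━━━━━━━━━━━━━┛                               


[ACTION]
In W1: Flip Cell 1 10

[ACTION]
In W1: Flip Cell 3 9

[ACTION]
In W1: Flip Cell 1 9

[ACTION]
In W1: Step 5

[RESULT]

───────────────┨5               ┃............. 
               ┃·······██······█┃...........═. 
█·····█·····   ┃····██··█·█····█┃..........^═. 
··███··███··   ┃····██···██·█···┃.........^.═. 
████··███···   ┃··········██····┃..........^═. 
██····█···██   ┃█··············█┃........#^.═. 
█··█·█··█···   ┃·█········█····█┃...........═. 
·······███··   ┃·██····█████·█··┃...........═. 
█········█·█   ┃███····███·███··┃...........═. 
█···█··█·█··   ┃···█····██·█··██┃...........═. 
····█·······   ┃━━━━━━━━━━━━━━━━┛...........═. 
··█····██·██   ┃....═..♣.............♣......═. 
····█·····█·   ┃....═..♣....................═. 
█·····███···   ┃.......♣...................... 
               ┃━━━━━━━━━━━━━━━━━━━━━━━━━━━━━━━
━━━━━━━━━━━━━━━┛                               


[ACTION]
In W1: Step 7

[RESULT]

───────────────┨12              ┃............. 
               ┃···············█┃...........═. 
█·····█·····   ┃·······██······█┃..........^═. 
··███··███··   ┃········██······┃.........^.═. 
████··███···   ┃········█·······┃..........^═. 
██····█···██   ┃················┃........#^.═. 
█··█·█··█···   ┃················┃...........═. 
·······███··   ┃················┃...........═. 
█········█·█   ┃················┃...........═. 
█···█··█·█··   ┃················┃...........═. 
····█·······   ┃━━━━━━━━━━━━━━━━┛...........═. 
··█····██·██   ┃....═..♣.............♣......═. 
····█·····█·   ┃....═..♣....................═. 
█·····███···   ┃.......♣...................... 
               ┃━━━━━━━━━━━━━━━━━━━━━━━━━━━━━━━
━━━━━━━━━━━━━━━┛                               


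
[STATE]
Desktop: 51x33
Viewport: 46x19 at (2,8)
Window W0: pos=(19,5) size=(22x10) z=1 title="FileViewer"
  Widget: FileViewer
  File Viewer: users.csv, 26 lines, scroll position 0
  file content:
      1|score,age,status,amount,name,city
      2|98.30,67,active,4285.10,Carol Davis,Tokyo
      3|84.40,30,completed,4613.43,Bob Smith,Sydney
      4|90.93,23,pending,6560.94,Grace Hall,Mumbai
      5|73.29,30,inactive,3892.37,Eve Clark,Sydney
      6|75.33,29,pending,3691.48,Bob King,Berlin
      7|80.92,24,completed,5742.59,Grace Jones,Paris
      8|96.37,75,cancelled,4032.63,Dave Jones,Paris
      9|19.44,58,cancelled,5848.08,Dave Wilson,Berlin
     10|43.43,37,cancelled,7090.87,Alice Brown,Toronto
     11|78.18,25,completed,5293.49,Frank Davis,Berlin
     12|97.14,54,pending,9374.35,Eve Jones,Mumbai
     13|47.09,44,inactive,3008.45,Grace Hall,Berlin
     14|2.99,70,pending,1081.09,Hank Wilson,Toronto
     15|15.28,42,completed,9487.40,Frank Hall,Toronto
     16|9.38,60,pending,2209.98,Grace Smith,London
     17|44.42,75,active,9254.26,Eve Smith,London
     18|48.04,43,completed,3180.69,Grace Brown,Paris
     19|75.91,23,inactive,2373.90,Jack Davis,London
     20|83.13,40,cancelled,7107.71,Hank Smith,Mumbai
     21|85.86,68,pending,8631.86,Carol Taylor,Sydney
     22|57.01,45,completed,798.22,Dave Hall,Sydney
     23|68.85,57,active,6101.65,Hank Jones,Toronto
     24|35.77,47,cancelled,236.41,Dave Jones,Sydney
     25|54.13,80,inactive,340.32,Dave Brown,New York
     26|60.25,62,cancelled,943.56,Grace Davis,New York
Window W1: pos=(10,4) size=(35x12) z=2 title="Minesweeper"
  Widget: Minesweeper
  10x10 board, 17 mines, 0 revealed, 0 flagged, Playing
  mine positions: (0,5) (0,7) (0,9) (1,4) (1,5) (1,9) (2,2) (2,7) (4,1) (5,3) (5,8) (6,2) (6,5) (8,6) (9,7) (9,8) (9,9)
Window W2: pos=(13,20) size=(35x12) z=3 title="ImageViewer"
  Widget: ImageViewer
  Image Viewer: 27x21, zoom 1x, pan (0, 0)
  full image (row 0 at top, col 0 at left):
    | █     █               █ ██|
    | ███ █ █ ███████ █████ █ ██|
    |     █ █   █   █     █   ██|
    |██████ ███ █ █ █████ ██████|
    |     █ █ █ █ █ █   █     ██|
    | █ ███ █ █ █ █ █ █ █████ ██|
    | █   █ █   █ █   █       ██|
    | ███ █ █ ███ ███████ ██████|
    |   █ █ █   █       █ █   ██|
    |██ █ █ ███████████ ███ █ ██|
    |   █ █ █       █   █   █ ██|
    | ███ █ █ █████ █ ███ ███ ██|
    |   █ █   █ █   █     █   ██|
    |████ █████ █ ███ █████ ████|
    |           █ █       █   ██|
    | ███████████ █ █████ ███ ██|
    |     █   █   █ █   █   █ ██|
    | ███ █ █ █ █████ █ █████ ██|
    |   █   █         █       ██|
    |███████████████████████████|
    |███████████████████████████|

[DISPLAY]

        ┃■■■■■■■■■■                       ┃   
        ┃■■■■■■■■■■                       ┃   
        ┃■■■■■■■■■■                       ┃   
        ┃■■■■■■■■■■                       ┃   
        ┃■■■■■■■■■■                       ┃   
        ┃■■■■■■■■■■                       ┃   
        ┃■■■■■■■■■■                       ┃   
        ┗━━━━━━━━━━━━━━━━━━━━━━━━━━━━━━━━━┛   
                                              
                                              
                                              
                                              
           ┏━━━━━━━━━━━━━━━━━━━━━━━━━━━━━━━━━┓
           ┃ ImageViewer                     ┃
           ┠─────────────────────────────────┨
           ┃ █     █               █ ██      ┃
           ┃ ███ █ █ ███████ █████ █ ██      ┃
           ┃     █ █   █   █     █   ██      ┃
           ┃██████ ███ █ █ █████ ██████      ┃


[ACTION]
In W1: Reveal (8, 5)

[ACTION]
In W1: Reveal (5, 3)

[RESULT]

        ┃■■■■✹✹■■■✹                       ┃   
        ┃■■✹■■■■✹■■                       ┃   
        ┃■■■■■■■■■■                       ┃   
        ┃■✹■■■■■■■■                       ┃   
        ┃■■■✹■■■■✹■                       ┃   
        ┃■■✹■■✹■■■■                       ┃   
        ┃■■■■■■■■■■                       ┃   
        ┗━━━━━━━━━━━━━━━━━━━━━━━━━━━━━━━━━┛   
                                              
                                              
                                              
                                              
           ┏━━━━━━━━━━━━━━━━━━━━━━━━━━━━━━━━━┓
           ┃ ImageViewer                     ┃
           ┠─────────────────────────────────┨
           ┃ █     █               █ ██      ┃
           ┃ ███ █ █ ███████ █████ █ ██      ┃
           ┃     █ █   █   █     █   ██      ┃
           ┃██████ ███ █ █ █████ ██████      ┃


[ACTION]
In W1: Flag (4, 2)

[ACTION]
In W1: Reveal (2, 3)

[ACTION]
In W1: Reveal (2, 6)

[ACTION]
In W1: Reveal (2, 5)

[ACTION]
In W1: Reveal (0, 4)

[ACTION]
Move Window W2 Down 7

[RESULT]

        ┃■■■■✹✹■■■✹                       ┃   
        ┃■■✹■■■■✹■■                       ┃   
        ┃■■■■■■■■■■                       ┃   
        ┃■✹■■■■■■■■                       ┃   
        ┃■■■✹■■■■✹■                       ┃   
        ┃■■✹■■✹■■■■                       ┃   
        ┃■■■■■■■■■■                       ┃   
        ┗━━━━━━━━━━━━━━━━━━━━━━━━━━━━━━━━━┛   
                                              
                                              
                                              
                                              
                                              
           ┏━━━━━━━━━━━━━━━━━━━━━━━━━━━━━━━━━┓
           ┃ ImageViewer                     ┃
           ┠─────────────────────────────────┨
           ┃ █     █               █ ██      ┃
           ┃ ███ █ █ ███████ █████ █ ██      ┃
           ┃     █ █   █   █     █   ██      ┃
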